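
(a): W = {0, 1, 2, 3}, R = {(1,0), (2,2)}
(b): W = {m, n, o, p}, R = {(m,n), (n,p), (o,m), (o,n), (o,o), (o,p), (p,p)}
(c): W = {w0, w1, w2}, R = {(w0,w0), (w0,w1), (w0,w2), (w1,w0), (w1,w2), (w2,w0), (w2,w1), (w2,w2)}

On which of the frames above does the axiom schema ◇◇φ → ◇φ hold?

This is the axiom for transitivity; its first-order frame correspondent is ∀x ∀y ∀z (Rxy ∧ Ryz → Rxz).
(a): satisfies the condition.
(b): fails — Rmn and Rnp but not Rmp.
(c): fails — Rw1w2 and Rw2w1 but not Rw1w1.
Valid on: (a).

(a)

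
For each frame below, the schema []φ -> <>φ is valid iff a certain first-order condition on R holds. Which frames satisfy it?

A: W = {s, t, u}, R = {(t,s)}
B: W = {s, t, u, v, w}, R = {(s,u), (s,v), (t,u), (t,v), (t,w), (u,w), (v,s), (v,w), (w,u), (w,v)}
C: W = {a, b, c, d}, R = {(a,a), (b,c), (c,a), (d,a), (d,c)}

This is the axiom for seriality; its first-order frame correspondent is forall x exists y Rxy.
A: fails — world s has no successor.
B: holds.
C: holds.

B, C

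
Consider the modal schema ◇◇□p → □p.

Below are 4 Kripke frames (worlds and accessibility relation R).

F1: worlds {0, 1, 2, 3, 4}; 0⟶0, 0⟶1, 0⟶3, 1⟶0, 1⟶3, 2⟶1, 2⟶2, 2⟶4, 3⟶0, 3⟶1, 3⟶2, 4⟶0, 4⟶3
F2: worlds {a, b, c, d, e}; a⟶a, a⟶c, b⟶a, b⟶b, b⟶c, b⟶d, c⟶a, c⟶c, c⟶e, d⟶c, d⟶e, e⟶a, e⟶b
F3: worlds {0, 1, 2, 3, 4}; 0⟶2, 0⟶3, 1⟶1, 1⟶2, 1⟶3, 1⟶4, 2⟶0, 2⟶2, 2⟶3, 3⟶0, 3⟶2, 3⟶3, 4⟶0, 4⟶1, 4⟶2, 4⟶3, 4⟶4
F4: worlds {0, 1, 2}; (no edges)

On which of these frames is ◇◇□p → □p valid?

The schema corresponds to a generalized confluence (Geach) condition: ∀x ∀y ∀z ((xR²y ∧ xRz) → ∃w (yRw ∧ z = w)).
F1: fails — 0R²1, 0R1 but no w with 1Rw and 1=w.
F2: fails — aR²e, aRc but no w with eRw and c=w.
F3: fails — 1R²0, 1R1 but no w with 0Rw and 1=w.
F4: holds.

F4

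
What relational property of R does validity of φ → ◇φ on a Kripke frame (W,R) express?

Reflexivity

Equivalently (dual form): □φ → φ.
Suppose □φ→φ is valid. At any x set V(φ)={w : Rxw}. Then □φ holds at x, so φ holds at x, i.e. Rxx.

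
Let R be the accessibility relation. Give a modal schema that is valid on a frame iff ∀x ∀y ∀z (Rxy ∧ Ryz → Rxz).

□s → □□s

The condition is transitivity. The 4 schema □s → □□s defines it.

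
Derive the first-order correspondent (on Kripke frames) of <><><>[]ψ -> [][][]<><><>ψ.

forall x forall y forall z ((x R^3 y & x R^3 z) -> exists w (yRw & z R^3 w))

This is a Sahlqvist (Geach-type) schema ◇^3□^1ψ → □^3◇^3ψ.
Minimal-valuation argument: fix x; take any y with xR^3y and any z with xR^3z. Set V(ψ) to the set of worlds R-reachable from y in exactly 1 step. Then □^1ψ holds at y, so the antecedent holds at x; validity forces ◇^3ψ at z, giving a w with zR^3w and yR^1w.
First-order correspondent: forall x forall y forall z ((x R^3 y & x R^3 z) -> exists w (yRw & z R^3 w)).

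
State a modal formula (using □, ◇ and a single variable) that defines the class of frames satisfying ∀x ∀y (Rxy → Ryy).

A defining formula is □(□r → r) (the T□ axiom).
Suppose □(□r→r) is valid. Take Rxy and set V(r)={w : Ryw}. Then at y, □r holds; since □(□r→r) at x, □r→r at y, so r at y, i.e. Ryy.

□(□r → r)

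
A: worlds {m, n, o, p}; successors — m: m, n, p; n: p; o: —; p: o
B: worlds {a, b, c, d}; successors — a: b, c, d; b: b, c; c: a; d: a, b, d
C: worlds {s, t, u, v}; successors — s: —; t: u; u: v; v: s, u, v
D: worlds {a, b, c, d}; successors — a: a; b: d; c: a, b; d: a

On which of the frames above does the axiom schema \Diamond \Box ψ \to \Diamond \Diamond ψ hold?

The schema corresponds to a generalized confluence (Geach) condition: \forall x \forall y (xRy \to \exists w (yRw \wedge x R^2 w)).
A: fails — pRo but no w with oRw and pR²w.
B: holds.
C: fails — vRs but no w with sRw and vR²w.
D: holds.
Valid on: B, D.

B, D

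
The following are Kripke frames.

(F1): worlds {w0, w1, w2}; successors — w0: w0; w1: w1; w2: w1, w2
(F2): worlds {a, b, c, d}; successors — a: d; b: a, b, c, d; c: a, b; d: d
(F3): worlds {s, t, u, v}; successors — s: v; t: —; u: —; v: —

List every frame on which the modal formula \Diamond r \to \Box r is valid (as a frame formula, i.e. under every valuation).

(F3)

Frame correspondent (Sahlqvist): \forall x \forall y \forall z (Rxy \wedge Rxz \to y = z) — i.e. partial functionality.
(F1): fails — w2 sees both w1 and w2.
(F2): fails — b sees both a and b.
(F3): satisfies the condition.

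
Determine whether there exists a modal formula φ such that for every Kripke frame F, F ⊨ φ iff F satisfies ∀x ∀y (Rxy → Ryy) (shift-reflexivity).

Yes, by □(□q → q)

The condition is shift-reflexivity. A defining modal formula is □(□q → q).
Suppose □(□q→q) is valid. Take Rxy and set V(q)={w : Ryw}. Then at y, □q holds; since □(□q→q) at x, □q→q at y, so q at y, i.e. Ryy.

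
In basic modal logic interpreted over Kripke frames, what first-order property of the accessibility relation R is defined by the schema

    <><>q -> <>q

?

transitivity: forall x forall y forall z (Rxy & Ryz -> Rxz)

This is a form of the 4 axiom.
It corresponds to transitivity: forall x forall y forall z (Rxy & Ryz -> Rxz).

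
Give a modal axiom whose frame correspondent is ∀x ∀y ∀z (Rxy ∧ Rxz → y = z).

The condition is partial functionality. The CD schema ◇s → □s defines it.
Suppose ◇s→□s is valid. Take Rxy, Rxz and set V(s)={y}. Then ◇s at x, so □s at x, so s at z, i.e. z=y.

◇s → □s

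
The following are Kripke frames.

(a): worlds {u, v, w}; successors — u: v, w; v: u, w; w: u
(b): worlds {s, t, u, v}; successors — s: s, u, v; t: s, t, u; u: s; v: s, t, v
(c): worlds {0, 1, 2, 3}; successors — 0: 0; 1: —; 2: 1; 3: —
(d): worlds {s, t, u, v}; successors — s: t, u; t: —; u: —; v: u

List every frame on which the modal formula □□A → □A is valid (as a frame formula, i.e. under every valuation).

This is the axiom for density; its first-order frame correspondent is ∀x ∀y (Rxy → ∃z (Rxz ∧ Rzy)).
(a): fails — Ruv but no z with Ruz and Rzv.
(b): satisfies the condition.
(c): fails — R21 but no z with R2z and Rz1.
(d): fails — Rsu but no z with Rsz and Rzu.
Valid on: (b).

(b)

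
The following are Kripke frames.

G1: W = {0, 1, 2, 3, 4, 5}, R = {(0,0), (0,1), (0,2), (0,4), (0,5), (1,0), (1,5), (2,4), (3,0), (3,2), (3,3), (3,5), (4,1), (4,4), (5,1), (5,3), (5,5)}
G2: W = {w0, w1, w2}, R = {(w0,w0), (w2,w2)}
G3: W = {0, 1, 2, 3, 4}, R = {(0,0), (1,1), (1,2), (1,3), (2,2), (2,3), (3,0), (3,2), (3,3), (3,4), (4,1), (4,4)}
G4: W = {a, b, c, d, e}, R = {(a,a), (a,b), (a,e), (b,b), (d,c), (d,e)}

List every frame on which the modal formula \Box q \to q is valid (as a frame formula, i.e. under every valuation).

G3

The schema corresponds to reflexivity: \forall x Rxx.
G1: fails — world 1 does not see itself.
G2: fails — world w1 does not see itself.
G3: condition met.
G4: fails — world c does not see itself.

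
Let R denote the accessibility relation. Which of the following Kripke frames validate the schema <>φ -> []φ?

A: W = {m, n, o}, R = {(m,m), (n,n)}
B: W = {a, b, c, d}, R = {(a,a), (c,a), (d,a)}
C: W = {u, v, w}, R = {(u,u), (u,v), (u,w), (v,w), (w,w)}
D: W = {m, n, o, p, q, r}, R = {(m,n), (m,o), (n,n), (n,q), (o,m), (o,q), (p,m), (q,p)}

A, B

The schema corresponds to partial functionality: forall x forall y forall z (Rxy & Rxz -> y = z).
A: condition met.
B: condition met.
C: fails — u sees both u and v.
D: fails — m sees both n and o.
Valid on: A, B.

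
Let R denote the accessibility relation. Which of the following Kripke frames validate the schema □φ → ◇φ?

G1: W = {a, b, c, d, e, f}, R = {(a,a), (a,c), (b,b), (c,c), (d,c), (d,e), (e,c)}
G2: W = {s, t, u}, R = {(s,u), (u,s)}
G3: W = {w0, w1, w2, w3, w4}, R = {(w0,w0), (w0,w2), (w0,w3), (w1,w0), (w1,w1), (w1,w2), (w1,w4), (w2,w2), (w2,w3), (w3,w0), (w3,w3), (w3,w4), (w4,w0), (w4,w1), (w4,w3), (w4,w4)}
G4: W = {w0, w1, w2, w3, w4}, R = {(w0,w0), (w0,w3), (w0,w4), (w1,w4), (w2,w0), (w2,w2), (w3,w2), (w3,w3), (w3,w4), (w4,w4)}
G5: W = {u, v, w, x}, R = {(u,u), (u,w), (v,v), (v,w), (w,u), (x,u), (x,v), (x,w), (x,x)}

G3, G4, G5

The schema corresponds to seriality: ∀x ∃y Rxy.
G1: fails — world f has no successor.
G2: fails — world t has no successor.
G3: satisfies the condition.
G4: satisfies the condition.
G5: satisfies the condition.
Valid on: G3, G4, G5.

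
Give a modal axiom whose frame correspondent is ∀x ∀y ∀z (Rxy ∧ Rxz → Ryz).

◇q → □◇q

The condition is the Euclidean property. The 5 schema ◇q → □◇q defines it.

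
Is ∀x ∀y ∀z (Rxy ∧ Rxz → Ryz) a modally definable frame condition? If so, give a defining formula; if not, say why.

This is a Sahlqvist condition; the 5 axiom ◇r → □◇r defines it.
Suppose ◇r→□◇r is valid. Take Rxy, Rxz and set V(r)={y}. Then ◇r at x, so □◇r at x, so ◇r at z, so some w with Rzw has r; w=y, i.e. Rzy. By symmetry of the argument, Ryz.

Yes, by ◇r → □◇r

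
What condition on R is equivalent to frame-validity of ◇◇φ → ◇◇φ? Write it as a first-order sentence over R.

This is a Sahlqvist (Geach-type) schema ◇^2□^0φ → □^0◇^2φ.
Minimal-valuation argument: fix x; take any y with xR^2y and any z with xR^0z. Set V(φ) to the set of worlds R-reachable from y in exactly 0 steps. Then □^0φ holds at y, so the antecedent holds at x; validity forces ◇^2φ at z, giving a w with zR^2w and yR^0w.
First-order correspondent: ∀x ∀y (xR²y → ∃w (y = w ∧ xR²w)).

∀x ∀y (xR²y → ∃w (y = w ∧ xR²w))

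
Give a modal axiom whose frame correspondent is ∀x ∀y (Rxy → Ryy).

The condition is shift-reflexivity. The T□ schema □(□s → s) defines it.
Suppose □(□s→s) is valid. Take Rxy and set V(s)={w : Ryw}. Then at y, □s holds; since □(□s→s) at x, □s→s at y, so s at y, i.e. Ryy.

□(□s → s)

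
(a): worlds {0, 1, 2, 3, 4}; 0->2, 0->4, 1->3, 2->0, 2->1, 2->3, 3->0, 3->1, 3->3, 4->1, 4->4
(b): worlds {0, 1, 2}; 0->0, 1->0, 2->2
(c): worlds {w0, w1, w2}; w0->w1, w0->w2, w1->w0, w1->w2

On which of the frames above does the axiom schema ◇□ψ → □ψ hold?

The schema corresponds to the Euclidean property: ∀x ∀y ∀z (Rxy ∧ Rxz → Ryz).
(a): fails — R02 and R02 but not R22.
(b): condition met.
(c): fails — Rw0w1 and Rw0w1 but not Rw1w1.

(b)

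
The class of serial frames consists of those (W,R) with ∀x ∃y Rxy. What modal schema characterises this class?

This is seriality; the standard corresponding axiom is D: □r → ◇r.
Suppose □r→◇r is valid. At any x set V(r)=W. Then □r at x, so ◇r at x, so x has a successor.

□r → ◇r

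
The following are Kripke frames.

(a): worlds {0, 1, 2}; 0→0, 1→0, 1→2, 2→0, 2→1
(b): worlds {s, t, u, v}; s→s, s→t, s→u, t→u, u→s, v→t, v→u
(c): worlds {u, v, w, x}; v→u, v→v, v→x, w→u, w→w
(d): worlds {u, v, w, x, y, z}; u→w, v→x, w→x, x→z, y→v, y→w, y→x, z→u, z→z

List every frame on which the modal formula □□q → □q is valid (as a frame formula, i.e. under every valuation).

(c)

This is the axiom for density; its first-order frame correspondent is ∀x ∀y (Rxy → ∃z (Rxz ∧ Rzy)).
(a): fails — R12 but no z with R1z and Rz2.
(b): fails — Rvt but no z with Rvz and Rzt.
(c): satisfies the condition.
(d): fails — Ruw but no t with Rut and Rtw.
Valid on: (c).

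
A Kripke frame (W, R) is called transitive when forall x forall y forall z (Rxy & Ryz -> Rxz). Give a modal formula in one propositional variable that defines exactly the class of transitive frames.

A defining formula is □ψ → □□ψ (the 4 axiom).
Suppose □ψ→□□ψ is valid. Take Rxy, Ryz and set V(ψ)={w : Rxw}. Then □ψ at x, so □□ψ at x, so □ψ at y, so ψ at z, i.e. Rxz.

□ψ → □□ψ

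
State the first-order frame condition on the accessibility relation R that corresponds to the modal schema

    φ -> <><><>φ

forall x exists w (x = w & x R^3 w)

This is a Sahlqvist (Geach-type) schema ◇^0□^0φ → □^0◇^3φ.
Minimal-valuation argument: fix x; take any y with xR^0y and any z with xR^0z. Set V(φ) to the set of worlds R-reachable from y in exactly 0 steps. Then □^0φ holds at y, so the antecedent holds at x; validity forces ◇^3φ at z, giving a w with zR^3w and yR^0w.
First-order correspondent: forall x exists w (x = w & x R^3 w).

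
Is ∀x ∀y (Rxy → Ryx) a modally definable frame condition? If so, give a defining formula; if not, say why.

Yes: it is symmetry, defined by the B schema q → □◇q.
Suppose q→□◇q is valid. Take Rxy and set V(q)={x}. Then q at x, so □◇q at x, so ◇q at y, so some z with Ryz has q; z=x, i.e. Ryx.

Definable; q → □◇q defines it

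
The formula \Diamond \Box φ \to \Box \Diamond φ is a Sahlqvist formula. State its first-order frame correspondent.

convergence

This is the .2 axiom.
It corresponds to convergence: \forall x \forall y \forall z (Rxy \wedge Rxz \to \exists w (Ryw \wedge Rzw)).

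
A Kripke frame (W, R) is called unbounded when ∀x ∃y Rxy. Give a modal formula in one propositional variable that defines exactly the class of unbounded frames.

A defining formula is □s → ◇s (the D axiom).
Suppose □s→◇s is valid. At any x set V(s)=W. Then □s at x, so ◇s at x, so x has a successor.

□s → ◇s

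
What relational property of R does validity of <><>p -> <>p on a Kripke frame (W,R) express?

transitivity

Equivalently (dual form): □p → □□p.
Suppose □p→□□p is valid. Take Rxy, Ryz and set V(p)={w : Rxw}. Then □p at x, so □□p at x, so □p at y, so p at z, i.e. Rxz.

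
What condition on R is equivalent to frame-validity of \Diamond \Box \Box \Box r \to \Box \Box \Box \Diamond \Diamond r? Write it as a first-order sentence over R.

\forall x \forall y \forall z ((xRy \wedge x R^3 z) \to \exists w (y R^3 w \wedge z R^2 w))

This is a Sahlqvist (Geach-type) schema ◇^1□^3r → □^3◇^2r.
First-order correspondent: \forall x \forall y \forall z ((xRy \wedge x R^3 z) \to \exists w (y R^3 w \wedge z R^2 w)).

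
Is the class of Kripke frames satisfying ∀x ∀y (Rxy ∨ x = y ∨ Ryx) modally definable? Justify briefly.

Not modally definable

Modal frame validity is preserved under disjoint unions.
Take 3 disjoint single-world reflexive frames: each is trivially connected, but their disjoint union has 3 worlds with no edge between distinct components, so it is not connected.
So the class is not modally definable.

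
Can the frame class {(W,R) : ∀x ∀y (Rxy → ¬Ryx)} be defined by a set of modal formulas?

Not definable by any modal formula

Modal frame validity is preserved under surjective bounded morphisms.
The 3-cycle (worlds s,t,u with s→t→u→s) is asymmetric. Mapping every world to a single reflexive point • is a surjective bounded morphism, and the reflexive point is not asymmetric (R•• but asymmetry requires ¬R••).
So the class is not modally definable.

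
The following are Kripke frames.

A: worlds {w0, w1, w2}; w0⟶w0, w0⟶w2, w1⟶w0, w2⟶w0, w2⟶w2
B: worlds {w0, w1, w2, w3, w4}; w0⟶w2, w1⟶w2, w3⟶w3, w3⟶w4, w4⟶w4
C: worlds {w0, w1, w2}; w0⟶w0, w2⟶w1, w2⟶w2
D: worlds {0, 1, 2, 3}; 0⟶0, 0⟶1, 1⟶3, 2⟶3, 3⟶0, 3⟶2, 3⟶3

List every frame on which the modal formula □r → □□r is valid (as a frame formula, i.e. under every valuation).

Frame correspondent (Sahlqvist): ∀x ∀y ∀z (Rxy ∧ Ryz → Rxz) — i.e. transitivity.
A: fails — Rw1w0 and Rw0w2 but not Rw1w2.
B: satisfies the condition.
C: satisfies the condition.
D: fails — R01 and R13 but not R03.

B, C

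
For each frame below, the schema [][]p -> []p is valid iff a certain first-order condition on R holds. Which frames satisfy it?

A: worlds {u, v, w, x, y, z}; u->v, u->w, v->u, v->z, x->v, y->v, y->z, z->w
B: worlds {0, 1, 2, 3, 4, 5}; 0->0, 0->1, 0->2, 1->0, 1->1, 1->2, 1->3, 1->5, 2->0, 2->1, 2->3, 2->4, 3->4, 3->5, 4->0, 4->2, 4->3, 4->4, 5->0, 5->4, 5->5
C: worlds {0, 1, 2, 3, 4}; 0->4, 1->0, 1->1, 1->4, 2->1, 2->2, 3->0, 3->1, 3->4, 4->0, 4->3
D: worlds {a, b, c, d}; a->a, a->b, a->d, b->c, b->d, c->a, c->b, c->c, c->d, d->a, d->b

B, D

This is the axiom for density; its first-order frame correspondent is forall x forall y (Rxy -> exists z (Rxz & Rzy)).
A: fails — Ruv but no t with Rut and Rtv.
B: condition met.
C: fails — R43 but no z with R4z and Rz3.
D: condition met.
Valid on: B, D.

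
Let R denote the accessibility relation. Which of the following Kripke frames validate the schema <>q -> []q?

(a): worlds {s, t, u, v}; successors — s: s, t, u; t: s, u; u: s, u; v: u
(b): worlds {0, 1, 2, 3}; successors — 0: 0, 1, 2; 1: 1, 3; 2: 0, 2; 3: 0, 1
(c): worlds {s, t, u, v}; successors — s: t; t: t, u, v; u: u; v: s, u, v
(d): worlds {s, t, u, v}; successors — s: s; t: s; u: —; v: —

(d)

Frame correspondent (Sahlqvist): forall x forall y forall z (Rxy & Rxz -> y = z) — i.e. partial functionality.
(a): fails — s sees both s and t.
(b): fails — 0 sees both 0 and 1.
(c): fails — t sees both t and u.
(d): holds.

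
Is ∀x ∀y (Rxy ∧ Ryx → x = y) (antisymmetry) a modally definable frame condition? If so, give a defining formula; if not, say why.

No

Any modally definable frame class is closed under surjective bounded morphisms.
The 4-cycle (worlds s,t,u,v with s→t→u→v→s) is antisymmetric. Sending even-indexed worlds to a and odd-indexed worlds to b is a surjective bounded morphism onto the two-world frame with a↔b, which is not antisymmetric.
So no modal formula (or set of formulas) defines exactly the antisymmetric frames.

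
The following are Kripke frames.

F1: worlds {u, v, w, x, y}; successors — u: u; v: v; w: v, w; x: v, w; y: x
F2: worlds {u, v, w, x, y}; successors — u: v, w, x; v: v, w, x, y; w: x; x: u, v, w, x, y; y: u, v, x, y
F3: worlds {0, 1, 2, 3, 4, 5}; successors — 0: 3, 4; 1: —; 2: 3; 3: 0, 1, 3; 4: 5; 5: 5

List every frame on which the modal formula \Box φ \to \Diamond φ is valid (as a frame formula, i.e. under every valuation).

F1, F2

This is the axiom for seriality; its first-order frame correspondent is \forall x \exists y Rxy.
F1: condition met.
F2: condition met.
F3: fails — world 1 has no successor.
Valid on: F1, F2.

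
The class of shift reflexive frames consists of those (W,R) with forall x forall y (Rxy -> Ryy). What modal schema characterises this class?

□(□r → r)

The condition is shift-reflexivity. The T□ schema □(□r → r) defines it.
Suppose □(□r→r) is valid. Take Rxy and set V(r)={w : Ryw}. Then at y, □r holds; since □(□r→r) at x, □r→r at y, so r at y, i.e. Ryy.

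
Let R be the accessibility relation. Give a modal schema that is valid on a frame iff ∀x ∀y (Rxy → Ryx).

The condition is symmetry. The B schema s → □◇s defines it.

s → □◇s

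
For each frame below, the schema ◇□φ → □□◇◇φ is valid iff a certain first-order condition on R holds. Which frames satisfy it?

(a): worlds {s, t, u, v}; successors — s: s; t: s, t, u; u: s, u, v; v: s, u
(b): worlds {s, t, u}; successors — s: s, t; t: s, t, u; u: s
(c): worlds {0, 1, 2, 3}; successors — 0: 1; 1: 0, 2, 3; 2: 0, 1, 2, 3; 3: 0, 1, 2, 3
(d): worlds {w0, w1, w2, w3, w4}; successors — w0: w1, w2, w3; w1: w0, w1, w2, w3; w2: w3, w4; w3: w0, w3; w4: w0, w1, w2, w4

Frame correspondent (Sahlqvist): ∀x ∀y ∀z ((xRy ∧ xR²z) → ∃w (yRw ∧ zR²w)) — i.e. a generalized confluence (Geach) condition.
(a): ✓.
(b): ✓.
(c): fails — 1R0, 1R²0 but no w with 0Rw and 0R²w.
(d): ✓.
Valid on: (a), (b), (d).

(a), (b), (d)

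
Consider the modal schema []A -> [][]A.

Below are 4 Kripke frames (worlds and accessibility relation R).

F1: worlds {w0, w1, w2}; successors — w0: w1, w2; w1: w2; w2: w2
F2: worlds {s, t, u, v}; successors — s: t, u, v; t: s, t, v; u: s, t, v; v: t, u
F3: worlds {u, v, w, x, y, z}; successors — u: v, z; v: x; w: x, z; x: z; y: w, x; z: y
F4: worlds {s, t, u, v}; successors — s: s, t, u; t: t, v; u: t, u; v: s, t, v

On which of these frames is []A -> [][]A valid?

F1

Frame correspondent (Sahlqvist): forall x forall y forall z (Rxy & Ryz -> Rxz) — i.e. transitivity.
F1: condition met.
F2: fails — Ruv and Rvu but not Ruu.
F3: fails — Ruv and Rvx but not Rux.
F4: fails — Rtv and Rvs but not Rts.
Valid on: F1.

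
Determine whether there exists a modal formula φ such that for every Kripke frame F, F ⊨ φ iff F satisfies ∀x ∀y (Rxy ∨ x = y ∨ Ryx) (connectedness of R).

Not definable by any modal formula

Modal frame validity is preserved under disjoint unions.
Take 2 disjoint single-world reflexive frames: each is trivially connected, but their disjoint union has 2 worlds with no edge between distinct components, so it is not connected.
Hence connectedness of R is not modally definable.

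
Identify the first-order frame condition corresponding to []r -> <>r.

Suppose □r→◇r is valid. At any x set V(r)=W. Then □r at x, so ◇r at x, so x has a successor.
The converse is a direct semantic check.
So the correspondent is seriality.

seriality: forall x exists y Rxy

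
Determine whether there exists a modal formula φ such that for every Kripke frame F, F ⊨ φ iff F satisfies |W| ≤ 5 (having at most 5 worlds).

No — not modally definable

Any modally definable frame class is closed under disjoint unions.
Any modal formula valid on each of 6 disjoint one-world frames is valid on their disjoint union (validity is preserved under disjoint unions). Each one-world frame has |W|=1≤5, but the union has |W|=6.
So the class is not modally definable.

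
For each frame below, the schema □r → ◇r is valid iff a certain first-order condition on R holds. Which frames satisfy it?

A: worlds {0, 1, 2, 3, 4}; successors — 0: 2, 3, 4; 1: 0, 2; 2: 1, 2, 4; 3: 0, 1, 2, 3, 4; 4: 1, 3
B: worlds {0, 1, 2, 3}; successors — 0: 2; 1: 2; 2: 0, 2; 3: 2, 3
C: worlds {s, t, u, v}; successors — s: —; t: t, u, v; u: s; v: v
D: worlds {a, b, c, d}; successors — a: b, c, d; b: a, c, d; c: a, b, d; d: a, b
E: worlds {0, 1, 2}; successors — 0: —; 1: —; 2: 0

This is the axiom for seriality; its first-order frame correspondent is ∀x ∃y Rxy.
A: condition met.
B: condition met.
C: fails — world s has no successor.
D: condition met.
E: fails — world 0 has no successor.
Valid on: A, B, D.

A, B, D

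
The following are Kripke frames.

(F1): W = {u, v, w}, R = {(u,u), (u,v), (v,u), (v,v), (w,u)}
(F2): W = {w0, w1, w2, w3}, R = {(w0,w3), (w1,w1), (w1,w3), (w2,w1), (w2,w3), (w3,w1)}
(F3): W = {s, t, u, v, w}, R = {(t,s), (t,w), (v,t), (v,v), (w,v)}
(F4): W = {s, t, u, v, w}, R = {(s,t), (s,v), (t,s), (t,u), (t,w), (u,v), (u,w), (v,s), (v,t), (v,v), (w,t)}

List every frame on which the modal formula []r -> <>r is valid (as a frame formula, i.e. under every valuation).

(F1), (F2), (F4)

The schema corresponds to seriality: forall x exists y Rxy.
(F1): satisfies the condition.
(F2): satisfies the condition.
(F3): fails — world s has no successor.
(F4): satisfies the condition.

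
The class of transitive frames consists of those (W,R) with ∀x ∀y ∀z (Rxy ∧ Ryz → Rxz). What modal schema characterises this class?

□ψ → □□ψ

This is transitivity; the standard corresponding axiom is 4: □ψ → □□ψ.
Suppose □ψ→□□ψ is valid. Take Rxy, Ryz and set V(ψ)={w : Rxw}. Then □ψ at x, so □□ψ at x, so □ψ at y, so ψ at z, i.e. Rxz.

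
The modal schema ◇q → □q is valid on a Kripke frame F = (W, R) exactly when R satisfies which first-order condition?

This schema is the CD axiom.
Its frame correspondent is partial functionality — ∀x ∀y ∀z (Rxy ∧ Rxz → y = z).

Partial functionality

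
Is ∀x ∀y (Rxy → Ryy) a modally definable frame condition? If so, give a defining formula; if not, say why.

Yes, by □(□r → r)

This is a Sahlqvist condition; the T□ axiom □(□r → r) defines it.
Suppose □(□r→r) is valid. Take Rxy and set V(r)={w : Ryw}. Then at y, □r holds; since □(□r→r) at x, □r→r at y, so r at y, i.e. Ryy.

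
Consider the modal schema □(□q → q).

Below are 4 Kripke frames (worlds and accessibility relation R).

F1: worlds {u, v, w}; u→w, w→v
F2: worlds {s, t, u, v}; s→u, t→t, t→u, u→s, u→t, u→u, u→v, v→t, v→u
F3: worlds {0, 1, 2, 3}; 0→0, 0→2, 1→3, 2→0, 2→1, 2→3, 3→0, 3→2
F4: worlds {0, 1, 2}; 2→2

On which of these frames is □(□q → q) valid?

F4

This is the axiom for shift-reflexivity; its first-order frame correspondent is ∀x ∀y (Rxy → Ryy).
F1: fails — Ruw but not Rww.
F2: fails — Ruv but not Rvv.
F3: fails — R32 but not R22.
F4: condition met.
Valid on: F4.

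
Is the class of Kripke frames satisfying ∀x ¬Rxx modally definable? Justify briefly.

Any modally definable frame class is closed under surjective bounded morphisms.
The 5-cycle (worlds s,t,u,v,w with s→t→u→v→w→s) is irreflexive, and the map sending every world to a single reflexive point • is a surjective bounded morphism (forth: every edge maps to (•,•); back: every world has a successor). So any modal formula valid on the 5-cycle is also valid on the reflexive point, which is not irreflexive.
So no modal formula (or set of formulas) defines exactly the irreflexive frames.

Not modally definable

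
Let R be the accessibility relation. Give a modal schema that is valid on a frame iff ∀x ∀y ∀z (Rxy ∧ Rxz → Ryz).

◇ψ → □◇ψ

This is the Euclidean property; the standard corresponding axiom is 5: ◇ψ → □◇ψ.
Suppose ◇ψ→□◇ψ is valid. Take Rxy, Rxz and set V(ψ)={y}. Then ◇ψ at x, so □◇ψ at x, so ◇ψ at z, so some w with Rzw has ψ; w=y, i.e. Rzy. By symmetry of the argument, Ryz.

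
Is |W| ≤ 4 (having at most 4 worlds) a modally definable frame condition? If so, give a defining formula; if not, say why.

No

Modal frame validity is preserved under disjoint unions.
Any modal formula valid on each of 5 disjoint one-world frames is valid on their disjoint union (validity is preserved under disjoint unions). Each one-world frame has |W|=1≤4, but the union has |W|=5.
Hence having at most 4 worlds is not modally definable.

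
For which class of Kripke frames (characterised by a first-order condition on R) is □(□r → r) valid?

This is the T□ axiom.
Its frame correspondent is shift-reflexivity — ∀x ∀y (Rxy → Ryy).

shift-reflexivity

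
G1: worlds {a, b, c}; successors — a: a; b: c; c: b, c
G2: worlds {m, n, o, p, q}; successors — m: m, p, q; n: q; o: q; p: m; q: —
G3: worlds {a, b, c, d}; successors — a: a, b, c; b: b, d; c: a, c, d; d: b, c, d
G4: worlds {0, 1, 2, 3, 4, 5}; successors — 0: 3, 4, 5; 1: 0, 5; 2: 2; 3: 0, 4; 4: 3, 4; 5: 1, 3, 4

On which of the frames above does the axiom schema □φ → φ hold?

G3

The schema corresponds to reflexivity: ∀x Rxx.
G1: fails — world b does not see itself.
G2: fails — world n does not see itself.
G3: satisfies the condition.
G4: fails — world 0 does not see itself.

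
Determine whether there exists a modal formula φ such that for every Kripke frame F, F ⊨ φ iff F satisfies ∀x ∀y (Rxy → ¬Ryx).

Not modally definable

If a class were modally definable it would be closed under surjective bounded morphisms (Goldblatt–Thomason).
The 3-cycle (worlds a,b,c with a→b→c→a) is asymmetric. Mapping every world to a single reflexive point • is a surjective bounded morphism, and the reflexive point is not asymmetric (R•• but asymmetry requires ¬R••).
So the class is not modally definable.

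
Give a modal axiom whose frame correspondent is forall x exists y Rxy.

□ψ → ◇ψ

This is seriality; the standard corresponding axiom is D: □ψ → ◇ψ.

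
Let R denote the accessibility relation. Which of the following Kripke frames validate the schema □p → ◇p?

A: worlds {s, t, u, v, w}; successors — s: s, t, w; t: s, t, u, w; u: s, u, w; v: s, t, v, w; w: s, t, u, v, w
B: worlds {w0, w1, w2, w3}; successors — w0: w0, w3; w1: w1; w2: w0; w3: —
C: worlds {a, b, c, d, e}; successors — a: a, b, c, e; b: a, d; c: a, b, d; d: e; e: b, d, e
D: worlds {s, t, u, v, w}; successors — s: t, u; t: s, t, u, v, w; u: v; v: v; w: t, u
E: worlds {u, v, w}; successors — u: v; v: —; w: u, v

A, C, D

Frame correspondent (Sahlqvist): ∀x ∃y Rxy — i.e. seriality.
A: holds.
B: fails — world w3 has no successor.
C: holds.
D: holds.
E: fails — world v has no successor.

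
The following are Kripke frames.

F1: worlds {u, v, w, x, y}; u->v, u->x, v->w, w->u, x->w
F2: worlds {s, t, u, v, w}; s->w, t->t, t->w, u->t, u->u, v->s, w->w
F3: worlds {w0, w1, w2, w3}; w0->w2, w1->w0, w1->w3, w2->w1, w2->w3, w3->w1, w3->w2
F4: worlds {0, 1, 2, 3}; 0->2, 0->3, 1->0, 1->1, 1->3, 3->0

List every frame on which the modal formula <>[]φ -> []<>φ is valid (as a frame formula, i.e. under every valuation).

F1, F2

This is the axiom for convergence; its first-order frame correspondent is forall x forall y forall z (Rxy & Rxz -> exists w (Ryw & Rzw)).
F1: satisfies the condition.
F2: satisfies the condition.
F3: fails — Rw2w1 and Rw2w3 but w1 and w3 have no common successor.
F4: fails — R02 and R02 but 2 and 2 have no common successor.
Valid on: F1, F2.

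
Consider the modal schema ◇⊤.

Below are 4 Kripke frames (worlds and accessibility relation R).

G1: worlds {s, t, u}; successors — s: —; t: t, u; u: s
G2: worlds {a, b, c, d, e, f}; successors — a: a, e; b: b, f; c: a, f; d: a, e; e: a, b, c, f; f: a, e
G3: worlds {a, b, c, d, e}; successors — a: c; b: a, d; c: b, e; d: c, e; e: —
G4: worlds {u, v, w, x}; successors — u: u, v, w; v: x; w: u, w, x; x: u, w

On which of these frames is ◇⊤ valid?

G2, G4

Frame correspondent (Sahlqvist): ∀x ∃y Rxy — i.e. seriality.
G1: fails — world s has no successor.
G2: condition met.
G3: fails — world e has no successor.
G4: condition met.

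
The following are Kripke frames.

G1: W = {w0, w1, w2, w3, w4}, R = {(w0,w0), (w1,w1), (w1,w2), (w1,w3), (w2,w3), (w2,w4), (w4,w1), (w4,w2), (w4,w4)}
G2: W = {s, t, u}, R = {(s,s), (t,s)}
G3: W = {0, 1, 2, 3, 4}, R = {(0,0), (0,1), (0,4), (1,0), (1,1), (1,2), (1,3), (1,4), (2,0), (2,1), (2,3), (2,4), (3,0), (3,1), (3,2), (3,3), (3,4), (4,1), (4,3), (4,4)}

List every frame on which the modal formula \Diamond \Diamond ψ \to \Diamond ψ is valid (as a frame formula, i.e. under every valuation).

G2

Frame correspondent (Sahlqvist): \forall x \forall y (x R^2 y \to \exists w (y = w \wedge xRw)) — i.e. a generalized confluence (Geach) condition.
G1: fails — w1R²w4 but no w with w4=w and w1Rw.
G2: holds.
G3: fails — 0R²2 but no w with 2=w and 0Rw.
Valid on: G2.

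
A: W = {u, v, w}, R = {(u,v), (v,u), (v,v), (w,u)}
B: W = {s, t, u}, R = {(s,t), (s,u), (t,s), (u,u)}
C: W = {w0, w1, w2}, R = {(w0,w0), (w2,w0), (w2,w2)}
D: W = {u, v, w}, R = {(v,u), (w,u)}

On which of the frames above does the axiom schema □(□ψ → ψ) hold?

C

This is the axiom for shift-reflexivity; its first-order frame correspondent is ∀x ∀y (Rxy → Ryy).
A: fails — Rvu but not Ruu.
B: fails — Rts but not Rss.
C: holds.
D: fails — Rvu but not Ruu.
Valid on: C.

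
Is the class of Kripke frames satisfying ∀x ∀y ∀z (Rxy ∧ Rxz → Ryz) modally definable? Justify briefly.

Yes — defined by ◇q → □◇q

This is a Sahlqvist condition; the 5 axiom ◇q → □◇q defines it.
Suppose ◇q→□◇q is valid. Take Rxy, Rxz and set V(q)={y}. Then ◇q at x, so □◇q at x, so ◇q at z, so some w with Rzw has q; w=y, i.e. Rzy. By symmetry of the argument, Ryz.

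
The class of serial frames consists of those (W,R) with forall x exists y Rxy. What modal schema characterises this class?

□p → ◇p

This is seriality; the standard corresponding axiom is D: □p → ◇p.
Suppose □p→◇p is valid. At any x set V(p)=W. Then □p at x, so ◇p at x, so x has a successor.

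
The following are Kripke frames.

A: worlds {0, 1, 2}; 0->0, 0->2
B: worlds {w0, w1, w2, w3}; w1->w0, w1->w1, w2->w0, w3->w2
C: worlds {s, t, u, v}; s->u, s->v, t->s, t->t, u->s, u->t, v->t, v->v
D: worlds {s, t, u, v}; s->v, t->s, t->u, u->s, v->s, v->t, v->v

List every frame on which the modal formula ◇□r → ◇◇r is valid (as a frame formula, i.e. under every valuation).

C, D

This is the axiom for a generalized confluence (Geach) condition; its first-order frame correspondent is ∀x ∀y (xRy → ∃w (yRw ∧ xR²w)).
A: fails — 0R2 but no w with 2Rw and 0R²w.
B: fails — w1Rw0 but no w with w0Rw and w1R²w.
C: ✓.
D: ✓.
Valid on: C, D.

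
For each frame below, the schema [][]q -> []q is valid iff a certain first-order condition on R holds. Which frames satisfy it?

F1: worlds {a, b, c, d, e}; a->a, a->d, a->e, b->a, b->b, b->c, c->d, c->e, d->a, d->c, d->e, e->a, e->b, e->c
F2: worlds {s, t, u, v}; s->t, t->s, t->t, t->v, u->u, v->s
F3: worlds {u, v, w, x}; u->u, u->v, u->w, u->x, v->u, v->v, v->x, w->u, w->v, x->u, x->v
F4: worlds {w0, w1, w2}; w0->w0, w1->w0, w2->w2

The schema corresponds to density: forall x forall y (Rxy -> exists z (Rxz & Rzy)).
F1: fails — Rcd but no z with Rcz and Rzd.
F2: fails — Rvs but no z with Rvz and Rzs.
F3: satisfies the condition.
F4: satisfies the condition.
Valid on: F3, F4.

F3, F4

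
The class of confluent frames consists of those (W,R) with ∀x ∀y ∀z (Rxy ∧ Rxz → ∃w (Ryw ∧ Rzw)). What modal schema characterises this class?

◇□s → □◇s

The condition is convergence. The .2 schema ◇□s → □◇s defines it.
Suppose ◇□s→□◇s is valid. Take Rxy, Rxz and set V(s)={w : Ryw}. Then □s at y so ◇□s at x, so □◇s at x, so ◇s at z, giving w with Rzw and Ryw.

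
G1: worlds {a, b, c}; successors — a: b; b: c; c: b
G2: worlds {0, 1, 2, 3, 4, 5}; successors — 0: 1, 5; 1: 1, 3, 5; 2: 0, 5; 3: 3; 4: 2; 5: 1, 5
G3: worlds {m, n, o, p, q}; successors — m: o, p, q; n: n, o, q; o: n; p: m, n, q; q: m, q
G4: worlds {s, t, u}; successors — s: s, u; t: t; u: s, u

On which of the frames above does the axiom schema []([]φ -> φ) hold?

G4

Frame correspondent (Sahlqvist): forall x forall y (Rxy -> Ryy) — i.e. shift-reflexivity.
G1: fails — Rab but not Rbb.
G2: fails — R20 but not R00.
G3: fails — Rpm but not Rmm.
G4: ✓.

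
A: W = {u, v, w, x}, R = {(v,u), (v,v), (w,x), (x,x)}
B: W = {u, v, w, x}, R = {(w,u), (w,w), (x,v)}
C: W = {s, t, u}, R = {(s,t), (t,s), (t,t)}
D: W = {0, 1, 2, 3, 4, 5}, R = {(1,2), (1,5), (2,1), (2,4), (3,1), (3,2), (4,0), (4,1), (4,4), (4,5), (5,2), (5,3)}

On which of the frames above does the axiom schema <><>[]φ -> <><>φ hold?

C

This is the axiom for a generalized confluence (Geach) condition; its first-order frame correspondent is forall x forall y (x R^2 y -> exists w (yRw & x R^2 w)).
A: fails — vR²u but no t with uRt and vR²t.
B: fails — wR²u but no t with uRt and wR²t.
C: satisfies the condition.
D: fails — 2R²0 but no w with 0Rw and 2R²w.
Valid on: C.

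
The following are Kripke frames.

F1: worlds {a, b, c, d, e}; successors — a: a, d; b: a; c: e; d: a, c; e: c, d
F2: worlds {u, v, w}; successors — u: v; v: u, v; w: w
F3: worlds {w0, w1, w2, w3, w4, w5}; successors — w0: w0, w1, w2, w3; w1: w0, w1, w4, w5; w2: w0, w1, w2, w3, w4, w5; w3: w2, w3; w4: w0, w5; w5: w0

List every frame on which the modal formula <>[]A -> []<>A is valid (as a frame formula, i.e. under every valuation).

F2

This is the axiom for convergence; its first-order frame correspondent is forall x forall y forall z (Rxy & Rxz -> exists w (Ryw & Rzw)).
F1: fails — Rdc and Rda but c and a have no common successor.
F2: satisfies the condition.
F3: fails — Rw0w1 and Rw0w3 but w1 and w3 have no common successor.
Valid on: F2.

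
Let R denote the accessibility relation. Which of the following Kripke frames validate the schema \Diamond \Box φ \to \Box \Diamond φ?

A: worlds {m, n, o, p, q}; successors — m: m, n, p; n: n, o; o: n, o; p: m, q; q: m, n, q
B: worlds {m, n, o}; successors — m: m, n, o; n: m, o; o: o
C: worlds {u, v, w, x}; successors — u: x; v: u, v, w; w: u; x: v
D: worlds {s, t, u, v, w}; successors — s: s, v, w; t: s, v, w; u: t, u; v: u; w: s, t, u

This is the axiom for convergence; its first-order frame correspondent is \forall x \forall y \forall z (Rxy \wedge Rxz \to \exists w (Ryw \wedge Rzw)).
A: fails — Rmn and Rmp but n and p have no common successor.
B: holds.
C: fails — Rvv and Rvu but v and u have no common successor.
D: fails — Rsv and Rss but v and s have no common successor.

B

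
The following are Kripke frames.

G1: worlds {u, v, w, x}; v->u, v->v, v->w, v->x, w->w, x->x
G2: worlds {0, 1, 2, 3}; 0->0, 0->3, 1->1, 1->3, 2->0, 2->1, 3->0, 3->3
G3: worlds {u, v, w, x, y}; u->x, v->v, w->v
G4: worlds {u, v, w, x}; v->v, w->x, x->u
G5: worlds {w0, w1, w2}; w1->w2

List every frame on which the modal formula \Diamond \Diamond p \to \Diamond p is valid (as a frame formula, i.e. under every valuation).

G1, G3, G5

Frame correspondent (Sahlqvist): \forall x \forall y \forall z (Rxy \wedge Ryz \to Rxz) — i.e. transitivity.
G1: holds.
G2: fails — R20 and R03 but not R23.
G3: holds.
G4: fails — Rwx and Rxu but not Rwu.
G5: holds.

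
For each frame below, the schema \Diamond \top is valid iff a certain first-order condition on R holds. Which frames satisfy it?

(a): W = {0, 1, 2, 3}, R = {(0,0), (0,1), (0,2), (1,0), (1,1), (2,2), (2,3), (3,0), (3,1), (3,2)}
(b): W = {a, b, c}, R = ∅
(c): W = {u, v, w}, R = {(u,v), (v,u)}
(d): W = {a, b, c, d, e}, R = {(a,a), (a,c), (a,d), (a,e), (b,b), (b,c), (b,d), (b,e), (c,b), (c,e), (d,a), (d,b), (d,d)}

This is the axiom for seriality; its first-order frame correspondent is \forall x \exists y Rxy.
(a): holds.
(b): fails — world a has no successor.
(c): fails — world w has no successor.
(d): fails — world e has no successor.
Valid on: (a).

(a)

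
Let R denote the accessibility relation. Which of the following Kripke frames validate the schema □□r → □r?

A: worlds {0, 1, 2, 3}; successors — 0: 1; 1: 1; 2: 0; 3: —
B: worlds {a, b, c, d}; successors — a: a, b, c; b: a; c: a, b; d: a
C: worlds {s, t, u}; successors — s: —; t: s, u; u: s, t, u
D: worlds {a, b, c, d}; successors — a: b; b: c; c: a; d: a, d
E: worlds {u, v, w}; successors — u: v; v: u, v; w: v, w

The schema corresponds to density: ∀x ∀y (Rxy → ∃z (Rxz ∧ Rzy)).
A: fails — R20 but no z with R2z and Rz0.
B: condition met.
C: condition met.
D: fails — Rbc but no z with Rbz and Rzc.
E: condition met.
Valid on: B, C, E.

B, C, E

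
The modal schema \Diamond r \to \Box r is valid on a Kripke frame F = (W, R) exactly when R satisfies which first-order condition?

partial functionality: \forall x \forall y \forall z (Rxy \wedge Rxz \to y = z)

Suppose ◇r→□r is valid. Take Rxy, Rxz and set V(r)={y}. Then ◇r at x, so □r at x, so r at z, i.e. z=y.
Conversely, on a frame with partial functionality the schema holds at every world under every valuation.
So the correspondent is partial functionality.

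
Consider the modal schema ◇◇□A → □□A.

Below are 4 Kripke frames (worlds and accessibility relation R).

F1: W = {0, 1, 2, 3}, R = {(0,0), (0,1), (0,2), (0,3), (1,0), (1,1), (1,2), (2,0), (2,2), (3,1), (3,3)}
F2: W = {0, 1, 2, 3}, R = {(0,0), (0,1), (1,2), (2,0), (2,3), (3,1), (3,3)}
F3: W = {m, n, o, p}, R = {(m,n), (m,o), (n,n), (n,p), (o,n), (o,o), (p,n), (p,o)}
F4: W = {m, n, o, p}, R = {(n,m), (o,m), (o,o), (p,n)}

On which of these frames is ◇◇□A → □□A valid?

The schema corresponds to a generalized confluence (Geach) condition: ∀x ∀y ∀z ((xR²y ∧ xR²z) → ∃w (yRw ∧ z = w)).
F1: fails — 0R²1, 0R²3 but no w with 1Rw and 3=w.
F2: fails — 0R²0, 0R²2 but no w with 0Rw and 2=w.
F3: fails — mR²n, mR²o but no w with nRw and o=w.
F4: fails — oR²m, oR²m but no w with mRw and m=w.

none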